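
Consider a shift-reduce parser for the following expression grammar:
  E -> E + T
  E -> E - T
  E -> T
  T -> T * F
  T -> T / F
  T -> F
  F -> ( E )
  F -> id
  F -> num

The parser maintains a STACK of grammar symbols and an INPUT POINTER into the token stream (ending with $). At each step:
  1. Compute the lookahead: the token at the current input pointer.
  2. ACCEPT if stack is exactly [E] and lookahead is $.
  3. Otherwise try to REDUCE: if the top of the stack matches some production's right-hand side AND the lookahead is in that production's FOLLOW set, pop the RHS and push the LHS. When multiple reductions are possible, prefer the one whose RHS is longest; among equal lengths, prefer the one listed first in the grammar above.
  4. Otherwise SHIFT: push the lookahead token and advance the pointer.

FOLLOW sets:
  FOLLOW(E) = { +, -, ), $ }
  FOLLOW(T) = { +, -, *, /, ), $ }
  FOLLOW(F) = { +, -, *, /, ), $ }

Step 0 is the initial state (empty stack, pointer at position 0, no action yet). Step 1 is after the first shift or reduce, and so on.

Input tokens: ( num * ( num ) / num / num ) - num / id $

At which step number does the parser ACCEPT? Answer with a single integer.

Step 1: shift (. Stack=[(] ptr=1 lookahead=num remaining=[num * ( num ) / num / num ) - num / id $]
Step 2: shift num. Stack=[( num] ptr=2 lookahead=* remaining=[* ( num ) / num / num ) - num / id $]
Step 3: reduce F->num. Stack=[( F] ptr=2 lookahead=* remaining=[* ( num ) / num / num ) - num / id $]
Step 4: reduce T->F. Stack=[( T] ptr=2 lookahead=* remaining=[* ( num ) / num / num ) - num / id $]
Step 5: shift *. Stack=[( T *] ptr=3 lookahead=( remaining=[( num ) / num / num ) - num / id $]
Step 6: shift (. Stack=[( T * (] ptr=4 lookahead=num remaining=[num ) / num / num ) - num / id $]
Step 7: shift num. Stack=[( T * ( num] ptr=5 lookahead=) remaining=[) / num / num ) - num / id $]
Step 8: reduce F->num. Stack=[( T * ( F] ptr=5 lookahead=) remaining=[) / num / num ) - num / id $]
Step 9: reduce T->F. Stack=[( T * ( T] ptr=5 lookahead=) remaining=[) / num / num ) - num / id $]
Step 10: reduce E->T. Stack=[( T * ( E] ptr=5 lookahead=) remaining=[) / num / num ) - num / id $]
Step 11: shift ). Stack=[( T * ( E )] ptr=6 lookahead=/ remaining=[/ num / num ) - num / id $]
Step 12: reduce F->( E ). Stack=[( T * F] ptr=6 lookahead=/ remaining=[/ num / num ) - num / id $]
Step 13: reduce T->T * F. Stack=[( T] ptr=6 lookahead=/ remaining=[/ num / num ) - num / id $]
Step 14: shift /. Stack=[( T /] ptr=7 lookahead=num remaining=[num / num ) - num / id $]
Step 15: shift num. Stack=[( T / num] ptr=8 lookahead=/ remaining=[/ num ) - num / id $]
Step 16: reduce F->num. Stack=[( T / F] ptr=8 lookahead=/ remaining=[/ num ) - num / id $]
Step 17: reduce T->T / F. Stack=[( T] ptr=8 lookahead=/ remaining=[/ num ) - num / id $]
Step 18: shift /. Stack=[( T /] ptr=9 lookahead=num remaining=[num ) - num / id $]
Step 19: shift num. Stack=[( T / num] ptr=10 lookahead=) remaining=[) - num / id $]
Step 20: reduce F->num. Stack=[( T / F] ptr=10 lookahead=) remaining=[) - num / id $]
Step 21: reduce T->T / F. Stack=[( T] ptr=10 lookahead=) remaining=[) - num / id $]
Step 22: reduce E->T. Stack=[( E] ptr=10 lookahead=) remaining=[) - num / id $]
Step 23: shift ). Stack=[( E )] ptr=11 lookahead=- remaining=[- num / id $]
Step 24: reduce F->( E ). Stack=[F] ptr=11 lookahead=- remaining=[- num / id $]
Step 25: reduce T->F. Stack=[T] ptr=11 lookahead=- remaining=[- num / id $]
Step 26: reduce E->T. Stack=[E] ptr=11 lookahead=- remaining=[- num / id $]
Step 27: shift -. Stack=[E -] ptr=12 lookahead=num remaining=[num / id $]
Step 28: shift num. Stack=[E - num] ptr=13 lookahead=/ remaining=[/ id $]
Step 29: reduce F->num. Stack=[E - F] ptr=13 lookahead=/ remaining=[/ id $]
Step 30: reduce T->F. Stack=[E - T] ptr=13 lookahead=/ remaining=[/ id $]
Step 31: shift /. Stack=[E - T /] ptr=14 lookahead=id remaining=[id $]
Step 32: shift id. Stack=[E - T / id] ptr=15 lookahead=$ remaining=[$]
Step 33: reduce F->id. Stack=[E - T / F] ptr=15 lookahead=$ remaining=[$]
Step 34: reduce T->T / F. Stack=[E - T] ptr=15 lookahead=$ remaining=[$]
Step 35: reduce E->E - T. Stack=[E] ptr=15 lookahead=$ remaining=[$]
Step 36: accept. Stack=[E] ptr=15 lookahead=$ remaining=[$]

Answer: 36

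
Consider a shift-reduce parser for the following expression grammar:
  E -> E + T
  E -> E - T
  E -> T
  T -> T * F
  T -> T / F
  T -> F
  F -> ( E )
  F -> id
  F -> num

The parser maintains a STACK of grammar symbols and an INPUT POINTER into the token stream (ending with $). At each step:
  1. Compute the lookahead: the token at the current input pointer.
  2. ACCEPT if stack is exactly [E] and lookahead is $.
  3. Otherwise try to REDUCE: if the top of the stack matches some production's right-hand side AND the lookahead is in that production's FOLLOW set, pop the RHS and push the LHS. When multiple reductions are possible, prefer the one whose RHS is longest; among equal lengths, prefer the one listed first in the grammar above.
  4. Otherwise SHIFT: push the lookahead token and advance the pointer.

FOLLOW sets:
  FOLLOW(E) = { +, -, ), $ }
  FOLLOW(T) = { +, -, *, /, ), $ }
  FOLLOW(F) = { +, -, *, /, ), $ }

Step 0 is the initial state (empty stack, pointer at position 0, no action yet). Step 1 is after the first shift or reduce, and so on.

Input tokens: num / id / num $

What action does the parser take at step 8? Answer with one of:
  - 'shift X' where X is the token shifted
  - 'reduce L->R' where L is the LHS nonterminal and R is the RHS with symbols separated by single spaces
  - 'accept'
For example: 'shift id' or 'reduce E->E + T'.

Answer: shift /

Derivation:
Step 1: shift num. Stack=[num] ptr=1 lookahead=/ remaining=[/ id / num $]
Step 2: reduce F->num. Stack=[F] ptr=1 lookahead=/ remaining=[/ id / num $]
Step 3: reduce T->F. Stack=[T] ptr=1 lookahead=/ remaining=[/ id / num $]
Step 4: shift /. Stack=[T /] ptr=2 lookahead=id remaining=[id / num $]
Step 5: shift id. Stack=[T / id] ptr=3 lookahead=/ remaining=[/ num $]
Step 6: reduce F->id. Stack=[T / F] ptr=3 lookahead=/ remaining=[/ num $]
Step 7: reduce T->T / F. Stack=[T] ptr=3 lookahead=/ remaining=[/ num $]
Step 8: shift /. Stack=[T /] ptr=4 lookahead=num remaining=[num $]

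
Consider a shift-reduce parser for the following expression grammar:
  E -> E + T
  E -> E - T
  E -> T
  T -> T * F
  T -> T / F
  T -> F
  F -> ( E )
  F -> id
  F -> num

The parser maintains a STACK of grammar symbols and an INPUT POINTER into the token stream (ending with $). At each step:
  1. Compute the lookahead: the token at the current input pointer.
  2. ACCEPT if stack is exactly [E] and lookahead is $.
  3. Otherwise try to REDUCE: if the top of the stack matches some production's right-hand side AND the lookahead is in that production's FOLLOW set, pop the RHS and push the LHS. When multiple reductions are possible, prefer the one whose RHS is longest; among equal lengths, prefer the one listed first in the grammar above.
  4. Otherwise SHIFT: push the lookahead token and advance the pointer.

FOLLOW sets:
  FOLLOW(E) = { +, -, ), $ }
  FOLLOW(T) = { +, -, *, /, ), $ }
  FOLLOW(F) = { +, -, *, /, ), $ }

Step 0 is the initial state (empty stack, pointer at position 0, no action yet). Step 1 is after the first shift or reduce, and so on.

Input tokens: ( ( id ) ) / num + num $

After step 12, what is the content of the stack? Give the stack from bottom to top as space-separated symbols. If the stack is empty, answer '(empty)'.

Answer: F

Derivation:
Step 1: shift (. Stack=[(] ptr=1 lookahead=( remaining=[( id ) ) / num + num $]
Step 2: shift (. Stack=[( (] ptr=2 lookahead=id remaining=[id ) ) / num + num $]
Step 3: shift id. Stack=[( ( id] ptr=3 lookahead=) remaining=[) ) / num + num $]
Step 4: reduce F->id. Stack=[( ( F] ptr=3 lookahead=) remaining=[) ) / num + num $]
Step 5: reduce T->F. Stack=[( ( T] ptr=3 lookahead=) remaining=[) ) / num + num $]
Step 6: reduce E->T. Stack=[( ( E] ptr=3 lookahead=) remaining=[) ) / num + num $]
Step 7: shift ). Stack=[( ( E )] ptr=4 lookahead=) remaining=[) / num + num $]
Step 8: reduce F->( E ). Stack=[( F] ptr=4 lookahead=) remaining=[) / num + num $]
Step 9: reduce T->F. Stack=[( T] ptr=4 lookahead=) remaining=[) / num + num $]
Step 10: reduce E->T. Stack=[( E] ptr=4 lookahead=) remaining=[) / num + num $]
Step 11: shift ). Stack=[( E )] ptr=5 lookahead=/ remaining=[/ num + num $]
Step 12: reduce F->( E ). Stack=[F] ptr=5 lookahead=/ remaining=[/ num + num $]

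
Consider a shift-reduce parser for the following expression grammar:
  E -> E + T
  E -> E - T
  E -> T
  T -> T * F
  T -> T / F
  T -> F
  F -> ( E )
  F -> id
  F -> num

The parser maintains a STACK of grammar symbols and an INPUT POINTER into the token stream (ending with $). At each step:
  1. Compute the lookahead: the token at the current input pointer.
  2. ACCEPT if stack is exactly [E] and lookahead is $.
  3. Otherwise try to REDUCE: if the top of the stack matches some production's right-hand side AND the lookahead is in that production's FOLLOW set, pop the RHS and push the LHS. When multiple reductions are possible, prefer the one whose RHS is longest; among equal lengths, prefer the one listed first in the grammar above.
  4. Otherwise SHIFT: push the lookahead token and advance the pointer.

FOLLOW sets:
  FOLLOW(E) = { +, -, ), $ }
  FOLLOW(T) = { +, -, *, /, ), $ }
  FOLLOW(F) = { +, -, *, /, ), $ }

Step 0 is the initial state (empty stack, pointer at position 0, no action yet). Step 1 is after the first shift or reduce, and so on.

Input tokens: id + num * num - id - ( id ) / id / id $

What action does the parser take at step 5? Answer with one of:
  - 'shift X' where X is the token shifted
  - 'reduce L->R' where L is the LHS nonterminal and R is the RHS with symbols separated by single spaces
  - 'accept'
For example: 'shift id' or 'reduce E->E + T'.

Step 1: shift id. Stack=[id] ptr=1 lookahead=+ remaining=[+ num * num - id - ( id ) / id / id $]
Step 2: reduce F->id. Stack=[F] ptr=1 lookahead=+ remaining=[+ num * num - id - ( id ) / id / id $]
Step 3: reduce T->F. Stack=[T] ptr=1 lookahead=+ remaining=[+ num * num - id - ( id ) / id / id $]
Step 4: reduce E->T. Stack=[E] ptr=1 lookahead=+ remaining=[+ num * num - id - ( id ) / id / id $]
Step 5: shift +. Stack=[E +] ptr=2 lookahead=num remaining=[num * num - id - ( id ) / id / id $]

Answer: shift +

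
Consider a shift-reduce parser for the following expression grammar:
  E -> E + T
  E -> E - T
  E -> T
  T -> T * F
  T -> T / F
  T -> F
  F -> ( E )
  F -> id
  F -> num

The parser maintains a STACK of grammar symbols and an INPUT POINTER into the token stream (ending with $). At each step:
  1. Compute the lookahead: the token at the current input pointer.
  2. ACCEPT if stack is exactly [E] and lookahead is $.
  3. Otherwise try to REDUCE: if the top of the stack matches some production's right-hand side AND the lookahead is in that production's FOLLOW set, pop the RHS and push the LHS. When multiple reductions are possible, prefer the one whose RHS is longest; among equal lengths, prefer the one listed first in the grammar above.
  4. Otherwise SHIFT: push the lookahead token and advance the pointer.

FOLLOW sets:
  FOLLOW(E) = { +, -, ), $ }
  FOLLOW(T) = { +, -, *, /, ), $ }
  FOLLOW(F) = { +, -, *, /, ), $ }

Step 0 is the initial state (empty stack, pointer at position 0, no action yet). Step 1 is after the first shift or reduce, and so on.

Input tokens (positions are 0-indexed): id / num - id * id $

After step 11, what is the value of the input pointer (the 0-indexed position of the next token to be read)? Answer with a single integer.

Answer: 5

Derivation:
Step 1: shift id. Stack=[id] ptr=1 lookahead=/ remaining=[/ num - id * id $]
Step 2: reduce F->id. Stack=[F] ptr=1 lookahead=/ remaining=[/ num - id * id $]
Step 3: reduce T->F. Stack=[T] ptr=1 lookahead=/ remaining=[/ num - id * id $]
Step 4: shift /. Stack=[T /] ptr=2 lookahead=num remaining=[num - id * id $]
Step 5: shift num. Stack=[T / num] ptr=3 lookahead=- remaining=[- id * id $]
Step 6: reduce F->num. Stack=[T / F] ptr=3 lookahead=- remaining=[- id * id $]
Step 7: reduce T->T / F. Stack=[T] ptr=3 lookahead=- remaining=[- id * id $]
Step 8: reduce E->T. Stack=[E] ptr=3 lookahead=- remaining=[- id * id $]
Step 9: shift -. Stack=[E -] ptr=4 lookahead=id remaining=[id * id $]
Step 10: shift id. Stack=[E - id] ptr=5 lookahead=* remaining=[* id $]
Step 11: reduce F->id. Stack=[E - F] ptr=5 lookahead=* remaining=[* id $]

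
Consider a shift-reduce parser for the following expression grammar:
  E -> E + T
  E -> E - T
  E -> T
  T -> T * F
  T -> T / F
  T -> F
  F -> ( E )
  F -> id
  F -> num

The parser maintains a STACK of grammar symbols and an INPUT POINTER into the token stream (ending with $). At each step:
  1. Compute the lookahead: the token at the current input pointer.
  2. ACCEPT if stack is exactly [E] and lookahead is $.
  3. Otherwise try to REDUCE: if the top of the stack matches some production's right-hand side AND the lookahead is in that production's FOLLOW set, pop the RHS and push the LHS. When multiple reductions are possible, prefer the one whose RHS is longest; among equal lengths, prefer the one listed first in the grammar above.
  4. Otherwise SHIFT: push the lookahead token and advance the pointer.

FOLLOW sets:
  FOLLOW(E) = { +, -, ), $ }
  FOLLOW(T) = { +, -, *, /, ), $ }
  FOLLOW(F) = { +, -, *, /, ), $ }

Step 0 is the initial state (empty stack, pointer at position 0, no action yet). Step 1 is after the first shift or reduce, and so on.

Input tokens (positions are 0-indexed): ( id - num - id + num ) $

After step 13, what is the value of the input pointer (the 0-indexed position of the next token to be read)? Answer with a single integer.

Step 1: shift (. Stack=[(] ptr=1 lookahead=id remaining=[id - num - id + num ) $]
Step 2: shift id. Stack=[( id] ptr=2 lookahead=- remaining=[- num - id + num ) $]
Step 3: reduce F->id. Stack=[( F] ptr=2 lookahead=- remaining=[- num - id + num ) $]
Step 4: reduce T->F. Stack=[( T] ptr=2 lookahead=- remaining=[- num - id + num ) $]
Step 5: reduce E->T. Stack=[( E] ptr=2 lookahead=- remaining=[- num - id + num ) $]
Step 6: shift -. Stack=[( E -] ptr=3 lookahead=num remaining=[num - id + num ) $]
Step 7: shift num. Stack=[( E - num] ptr=4 lookahead=- remaining=[- id + num ) $]
Step 8: reduce F->num. Stack=[( E - F] ptr=4 lookahead=- remaining=[- id + num ) $]
Step 9: reduce T->F. Stack=[( E - T] ptr=4 lookahead=- remaining=[- id + num ) $]
Step 10: reduce E->E - T. Stack=[( E] ptr=4 lookahead=- remaining=[- id + num ) $]
Step 11: shift -. Stack=[( E -] ptr=5 lookahead=id remaining=[id + num ) $]
Step 12: shift id. Stack=[( E - id] ptr=6 lookahead=+ remaining=[+ num ) $]
Step 13: reduce F->id. Stack=[( E - F] ptr=6 lookahead=+ remaining=[+ num ) $]

Answer: 6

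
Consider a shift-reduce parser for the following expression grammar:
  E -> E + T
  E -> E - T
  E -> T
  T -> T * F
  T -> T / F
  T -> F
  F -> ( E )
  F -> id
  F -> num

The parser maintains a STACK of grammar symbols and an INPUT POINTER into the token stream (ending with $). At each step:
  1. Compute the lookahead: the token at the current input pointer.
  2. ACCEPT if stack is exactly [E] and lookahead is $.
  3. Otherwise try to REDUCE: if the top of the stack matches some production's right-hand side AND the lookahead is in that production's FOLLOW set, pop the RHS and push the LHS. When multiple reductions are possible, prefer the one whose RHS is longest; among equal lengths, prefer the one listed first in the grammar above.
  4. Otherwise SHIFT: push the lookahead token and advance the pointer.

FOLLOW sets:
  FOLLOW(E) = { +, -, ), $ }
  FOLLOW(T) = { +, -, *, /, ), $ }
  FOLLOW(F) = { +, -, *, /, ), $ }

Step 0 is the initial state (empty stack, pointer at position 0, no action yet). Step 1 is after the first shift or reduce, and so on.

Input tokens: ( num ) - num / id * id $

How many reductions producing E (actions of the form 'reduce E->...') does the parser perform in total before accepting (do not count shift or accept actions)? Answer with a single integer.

Answer: 3

Derivation:
Step 1: shift (. Stack=[(] ptr=1 lookahead=num remaining=[num ) - num / id * id $]
Step 2: shift num. Stack=[( num] ptr=2 lookahead=) remaining=[) - num / id * id $]
Step 3: reduce F->num. Stack=[( F] ptr=2 lookahead=) remaining=[) - num / id * id $]
Step 4: reduce T->F. Stack=[( T] ptr=2 lookahead=) remaining=[) - num / id * id $]
Step 5: reduce E->T. Stack=[( E] ptr=2 lookahead=) remaining=[) - num / id * id $]
Step 6: shift ). Stack=[( E )] ptr=3 lookahead=- remaining=[- num / id * id $]
Step 7: reduce F->( E ). Stack=[F] ptr=3 lookahead=- remaining=[- num / id * id $]
Step 8: reduce T->F. Stack=[T] ptr=3 lookahead=- remaining=[- num / id * id $]
Step 9: reduce E->T. Stack=[E] ptr=3 lookahead=- remaining=[- num / id * id $]
Step 10: shift -. Stack=[E -] ptr=4 lookahead=num remaining=[num / id * id $]
Step 11: shift num. Stack=[E - num] ptr=5 lookahead=/ remaining=[/ id * id $]
Step 12: reduce F->num. Stack=[E - F] ptr=5 lookahead=/ remaining=[/ id * id $]
Step 13: reduce T->F. Stack=[E - T] ptr=5 lookahead=/ remaining=[/ id * id $]
Step 14: shift /. Stack=[E - T /] ptr=6 lookahead=id remaining=[id * id $]
Step 15: shift id. Stack=[E - T / id] ptr=7 lookahead=* remaining=[* id $]
Step 16: reduce F->id. Stack=[E - T / F] ptr=7 lookahead=* remaining=[* id $]
Step 17: reduce T->T / F. Stack=[E - T] ptr=7 lookahead=* remaining=[* id $]
Step 18: shift *. Stack=[E - T *] ptr=8 lookahead=id remaining=[id $]
Step 19: shift id. Stack=[E - T * id] ptr=9 lookahead=$ remaining=[$]
Step 20: reduce F->id. Stack=[E - T * F] ptr=9 lookahead=$ remaining=[$]
Step 21: reduce T->T * F. Stack=[E - T] ptr=9 lookahead=$ remaining=[$]
Step 22: reduce E->E - T. Stack=[E] ptr=9 lookahead=$ remaining=[$]
Step 23: accept. Stack=[E] ptr=9 lookahead=$ remaining=[$]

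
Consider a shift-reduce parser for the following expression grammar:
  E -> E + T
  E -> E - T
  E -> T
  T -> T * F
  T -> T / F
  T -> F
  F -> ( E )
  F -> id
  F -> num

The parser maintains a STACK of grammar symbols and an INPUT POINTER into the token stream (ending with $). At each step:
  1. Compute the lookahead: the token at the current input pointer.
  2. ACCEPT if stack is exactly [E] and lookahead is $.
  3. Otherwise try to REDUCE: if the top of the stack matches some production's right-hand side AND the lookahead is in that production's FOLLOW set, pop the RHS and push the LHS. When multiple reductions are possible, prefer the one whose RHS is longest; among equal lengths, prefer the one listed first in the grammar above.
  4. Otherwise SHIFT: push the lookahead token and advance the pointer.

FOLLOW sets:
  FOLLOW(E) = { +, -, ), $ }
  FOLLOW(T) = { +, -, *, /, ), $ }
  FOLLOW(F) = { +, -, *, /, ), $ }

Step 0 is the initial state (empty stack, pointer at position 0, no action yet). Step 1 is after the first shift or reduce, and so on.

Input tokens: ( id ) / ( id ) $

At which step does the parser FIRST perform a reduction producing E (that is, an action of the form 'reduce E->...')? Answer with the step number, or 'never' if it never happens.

Answer: 5

Derivation:
Step 1: shift (. Stack=[(] ptr=1 lookahead=id remaining=[id ) / ( id ) $]
Step 2: shift id. Stack=[( id] ptr=2 lookahead=) remaining=[) / ( id ) $]
Step 3: reduce F->id. Stack=[( F] ptr=2 lookahead=) remaining=[) / ( id ) $]
Step 4: reduce T->F. Stack=[( T] ptr=2 lookahead=) remaining=[) / ( id ) $]
Step 5: reduce E->T. Stack=[( E] ptr=2 lookahead=) remaining=[) / ( id ) $]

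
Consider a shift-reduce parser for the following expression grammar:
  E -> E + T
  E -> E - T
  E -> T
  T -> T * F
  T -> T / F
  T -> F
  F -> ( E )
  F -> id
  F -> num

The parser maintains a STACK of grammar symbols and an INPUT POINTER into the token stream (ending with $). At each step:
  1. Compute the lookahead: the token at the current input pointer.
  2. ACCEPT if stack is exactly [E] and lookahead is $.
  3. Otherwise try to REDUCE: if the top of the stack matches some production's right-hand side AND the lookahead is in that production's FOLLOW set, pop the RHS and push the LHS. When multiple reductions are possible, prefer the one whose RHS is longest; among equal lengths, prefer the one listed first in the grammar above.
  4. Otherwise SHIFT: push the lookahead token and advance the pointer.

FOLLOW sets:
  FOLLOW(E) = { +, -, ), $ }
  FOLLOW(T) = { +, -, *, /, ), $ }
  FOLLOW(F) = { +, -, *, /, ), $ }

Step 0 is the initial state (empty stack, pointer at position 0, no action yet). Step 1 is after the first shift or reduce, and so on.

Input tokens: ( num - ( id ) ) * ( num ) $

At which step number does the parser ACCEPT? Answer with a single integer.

Step 1: shift (. Stack=[(] ptr=1 lookahead=num remaining=[num - ( id ) ) * ( num ) $]
Step 2: shift num. Stack=[( num] ptr=2 lookahead=- remaining=[- ( id ) ) * ( num ) $]
Step 3: reduce F->num. Stack=[( F] ptr=2 lookahead=- remaining=[- ( id ) ) * ( num ) $]
Step 4: reduce T->F. Stack=[( T] ptr=2 lookahead=- remaining=[- ( id ) ) * ( num ) $]
Step 5: reduce E->T. Stack=[( E] ptr=2 lookahead=- remaining=[- ( id ) ) * ( num ) $]
Step 6: shift -. Stack=[( E -] ptr=3 lookahead=( remaining=[( id ) ) * ( num ) $]
Step 7: shift (. Stack=[( E - (] ptr=4 lookahead=id remaining=[id ) ) * ( num ) $]
Step 8: shift id. Stack=[( E - ( id] ptr=5 lookahead=) remaining=[) ) * ( num ) $]
Step 9: reduce F->id. Stack=[( E - ( F] ptr=5 lookahead=) remaining=[) ) * ( num ) $]
Step 10: reduce T->F. Stack=[( E - ( T] ptr=5 lookahead=) remaining=[) ) * ( num ) $]
Step 11: reduce E->T. Stack=[( E - ( E] ptr=5 lookahead=) remaining=[) ) * ( num ) $]
Step 12: shift ). Stack=[( E - ( E )] ptr=6 lookahead=) remaining=[) * ( num ) $]
Step 13: reduce F->( E ). Stack=[( E - F] ptr=6 lookahead=) remaining=[) * ( num ) $]
Step 14: reduce T->F. Stack=[( E - T] ptr=6 lookahead=) remaining=[) * ( num ) $]
Step 15: reduce E->E - T. Stack=[( E] ptr=6 lookahead=) remaining=[) * ( num ) $]
Step 16: shift ). Stack=[( E )] ptr=7 lookahead=* remaining=[* ( num ) $]
Step 17: reduce F->( E ). Stack=[F] ptr=7 lookahead=* remaining=[* ( num ) $]
Step 18: reduce T->F. Stack=[T] ptr=7 lookahead=* remaining=[* ( num ) $]
Step 19: shift *. Stack=[T *] ptr=8 lookahead=( remaining=[( num ) $]
Step 20: shift (. Stack=[T * (] ptr=9 lookahead=num remaining=[num ) $]
Step 21: shift num. Stack=[T * ( num] ptr=10 lookahead=) remaining=[) $]
Step 22: reduce F->num. Stack=[T * ( F] ptr=10 lookahead=) remaining=[) $]
Step 23: reduce T->F. Stack=[T * ( T] ptr=10 lookahead=) remaining=[) $]
Step 24: reduce E->T. Stack=[T * ( E] ptr=10 lookahead=) remaining=[) $]
Step 25: shift ). Stack=[T * ( E )] ptr=11 lookahead=$ remaining=[$]
Step 26: reduce F->( E ). Stack=[T * F] ptr=11 lookahead=$ remaining=[$]
Step 27: reduce T->T * F. Stack=[T] ptr=11 lookahead=$ remaining=[$]
Step 28: reduce E->T. Stack=[E] ptr=11 lookahead=$ remaining=[$]
Step 29: accept. Stack=[E] ptr=11 lookahead=$ remaining=[$]

Answer: 29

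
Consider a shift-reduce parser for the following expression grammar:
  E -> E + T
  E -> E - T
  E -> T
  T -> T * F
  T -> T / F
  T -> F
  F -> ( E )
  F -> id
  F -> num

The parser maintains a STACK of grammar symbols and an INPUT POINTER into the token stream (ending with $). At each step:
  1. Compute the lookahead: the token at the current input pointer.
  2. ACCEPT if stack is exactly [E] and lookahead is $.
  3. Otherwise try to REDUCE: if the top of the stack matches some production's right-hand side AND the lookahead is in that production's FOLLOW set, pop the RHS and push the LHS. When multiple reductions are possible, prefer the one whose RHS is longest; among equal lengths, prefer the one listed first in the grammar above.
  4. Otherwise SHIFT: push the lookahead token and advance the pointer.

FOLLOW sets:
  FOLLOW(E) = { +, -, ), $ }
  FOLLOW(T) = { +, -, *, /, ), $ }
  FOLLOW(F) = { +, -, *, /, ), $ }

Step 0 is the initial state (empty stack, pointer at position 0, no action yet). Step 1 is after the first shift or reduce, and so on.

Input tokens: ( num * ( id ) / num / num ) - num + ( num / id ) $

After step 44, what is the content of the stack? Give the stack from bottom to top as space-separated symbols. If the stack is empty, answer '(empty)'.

Answer: E + T

Derivation:
Step 1: shift (. Stack=[(] ptr=1 lookahead=num remaining=[num * ( id ) / num / num ) - num + ( num / id ) $]
Step 2: shift num. Stack=[( num] ptr=2 lookahead=* remaining=[* ( id ) / num / num ) - num + ( num / id ) $]
Step 3: reduce F->num. Stack=[( F] ptr=2 lookahead=* remaining=[* ( id ) / num / num ) - num + ( num / id ) $]
Step 4: reduce T->F. Stack=[( T] ptr=2 lookahead=* remaining=[* ( id ) / num / num ) - num + ( num / id ) $]
Step 5: shift *. Stack=[( T *] ptr=3 lookahead=( remaining=[( id ) / num / num ) - num + ( num / id ) $]
Step 6: shift (. Stack=[( T * (] ptr=4 lookahead=id remaining=[id ) / num / num ) - num + ( num / id ) $]
Step 7: shift id. Stack=[( T * ( id] ptr=5 lookahead=) remaining=[) / num / num ) - num + ( num / id ) $]
Step 8: reduce F->id. Stack=[( T * ( F] ptr=5 lookahead=) remaining=[) / num / num ) - num + ( num / id ) $]
Step 9: reduce T->F. Stack=[( T * ( T] ptr=5 lookahead=) remaining=[) / num / num ) - num + ( num / id ) $]
Step 10: reduce E->T. Stack=[( T * ( E] ptr=5 lookahead=) remaining=[) / num / num ) - num + ( num / id ) $]
Step 11: shift ). Stack=[( T * ( E )] ptr=6 lookahead=/ remaining=[/ num / num ) - num + ( num / id ) $]
Step 12: reduce F->( E ). Stack=[( T * F] ptr=6 lookahead=/ remaining=[/ num / num ) - num + ( num / id ) $]
Step 13: reduce T->T * F. Stack=[( T] ptr=6 lookahead=/ remaining=[/ num / num ) - num + ( num / id ) $]
Step 14: shift /. Stack=[( T /] ptr=7 lookahead=num remaining=[num / num ) - num + ( num / id ) $]
Step 15: shift num. Stack=[( T / num] ptr=8 lookahead=/ remaining=[/ num ) - num + ( num / id ) $]
Step 16: reduce F->num. Stack=[( T / F] ptr=8 lookahead=/ remaining=[/ num ) - num + ( num / id ) $]
Step 17: reduce T->T / F. Stack=[( T] ptr=8 lookahead=/ remaining=[/ num ) - num + ( num / id ) $]
Step 18: shift /. Stack=[( T /] ptr=9 lookahead=num remaining=[num ) - num + ( num / id ) $]
Step 19: shift num. Stack=[( T / num] ptr=10 lookahead=) remaining=[) - num + ( num / id ) $]
Step 20: reduce F->num. Stack=[( T / F] ptr=10 lookahead=) remaining=[) - num + ( num / id ) $]
Step 21: reduce T->T / F. Stack=[( T] ptr=10 lookahead=) remaining=[) - num + ( num / id ) $]
Step 22: reduce E->T. Stack=[( E] ptr=10 lookahead=) remaining=[) - num + ( num / id ) $]
Step 23: shift ). Stack=[( E )] ptr=11 lookahead=- remaining=[- num + ( num / id ) $]
Step 24: reduce F->( E ). Stack=[F] ptr=11 lookahead=- remaining=[- num + ( num / id ) $]
Step 25: reduce T->F. Stack=[T] ptr=11 lookahead=- remaining=[- num + ( num / id ) $]
Step 26: reduce E->T. Stack=[E] ptr=11 lookahead=- remaining=[- num + ( num / id ) $]
Step 27: shift -. Stack=[E -] ptr=12 lookahead=num remaining=[num + ( num / id ) $]
Step 28: shift num. Stack=[E - num] ptr=13 lookahead=+ remaining=[+ ( num / id ) $]
Step 29: reduce F->num. Stack=[E - F] ptr=13 lookahead=+ remaining=[+ ( num / id ) $]
Step 30: reduce T->F. Stack=[E - T] ptr=13 lookahead=+ remaining=[+ ( num / id ) $]
Step 31: reduce E->E - T. Stack=[E] ptr=13 lookahead=+ remaining=[+ ( num / id ) $]
Step 32: shift +. Stack=[E +] ptr=14 lookahead=( remaining=[( num / id ) $]
Step 33: shift (. Stack=[E + (] ptr=15 lookahead=num remaining=[num / id ) $]
Step 34: shift num. Stack=[E + ( num] ptr=16 lookahead=/ remaining=[/ id ) $]
Step 35: reduce F->num. Stack=[E + ( F] ptr=16 lookahead=/ remaining=[/ id ) $]
Step 36: reduce T->F. Stack=[E + ( T] ptr=16 lookahead=/ remaining=[/ id ) $]
Step 37: shift /. Stack=[E + ( T /] ptr=17 lookahead=id remaining=[id ) $]
Step 38: shift id. Stack=[E + ( T / id] ptr=18 lookahead=) remaining=[) $]
Step 39: reduce F->id. Stack=[E + ( T / F] ptr=18 lookahead=) remaining=[) $]
Step 40: reduce T->T / F. Stack=[E + ( T] ptr=18 lookahead=) remaining=[) $]
Step 41: reduce E->T. Stack=[E + ( E] ptr=18 lookahead=) remaining=[) $]
Step 42: shift ). Stack=[E + ( E )] ptr=19 lookahead=$ remaining=[$]
Step 43: reduce F->( E ). Stack=[E + F] ptr=19 lookahead=$ remaining=[$]
Step 44: reduce T->F. Stack=[E + T] ptr=19 lookahead=$ remaining=[$]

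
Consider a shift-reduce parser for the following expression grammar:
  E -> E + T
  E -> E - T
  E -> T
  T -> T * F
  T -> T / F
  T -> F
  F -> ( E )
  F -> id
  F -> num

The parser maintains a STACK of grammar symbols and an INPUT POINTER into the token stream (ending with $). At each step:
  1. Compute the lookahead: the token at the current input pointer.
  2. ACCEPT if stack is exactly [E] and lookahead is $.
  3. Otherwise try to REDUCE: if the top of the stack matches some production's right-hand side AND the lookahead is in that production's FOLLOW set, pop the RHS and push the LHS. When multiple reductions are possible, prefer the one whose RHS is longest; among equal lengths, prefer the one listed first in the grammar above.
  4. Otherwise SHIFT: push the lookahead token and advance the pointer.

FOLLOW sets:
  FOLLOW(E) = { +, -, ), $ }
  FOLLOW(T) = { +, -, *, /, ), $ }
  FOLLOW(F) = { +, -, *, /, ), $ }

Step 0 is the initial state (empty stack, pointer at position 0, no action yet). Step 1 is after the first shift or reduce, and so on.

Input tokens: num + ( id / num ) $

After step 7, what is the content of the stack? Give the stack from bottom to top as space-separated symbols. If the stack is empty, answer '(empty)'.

Answer: E + ( id

Derivation:
Step 1: shift num. Stack=[num] ptr=1 lookahead=+ remaining=[+ ( id / num ) $]
Step 2: reduce F->num. Stack=[F] ptr=1 lookahead=+ remaining=[+ ( id / num ) $]
Step 3: reduce T->F. Stack=[T] ptr=1 lookahead=+ remaining=[+ ( id / num ) $]
Step 4: reduce E->T. Stack=[E] ptr=1 lookahead=+ remaining=[+ ( id / num ) $]
Step 5: shift +. Stack=[E +] ptr=2 lookahead=( remaining=[( id / num ) $]
Step 6: shift (. Stack=[E + (] ptr=3 lookahead=id remaining=[id / num ) $]
Step 7: shift id. Stack=[E + ( id] ptr=4 lookahead=/ remaining=[/ num ) $]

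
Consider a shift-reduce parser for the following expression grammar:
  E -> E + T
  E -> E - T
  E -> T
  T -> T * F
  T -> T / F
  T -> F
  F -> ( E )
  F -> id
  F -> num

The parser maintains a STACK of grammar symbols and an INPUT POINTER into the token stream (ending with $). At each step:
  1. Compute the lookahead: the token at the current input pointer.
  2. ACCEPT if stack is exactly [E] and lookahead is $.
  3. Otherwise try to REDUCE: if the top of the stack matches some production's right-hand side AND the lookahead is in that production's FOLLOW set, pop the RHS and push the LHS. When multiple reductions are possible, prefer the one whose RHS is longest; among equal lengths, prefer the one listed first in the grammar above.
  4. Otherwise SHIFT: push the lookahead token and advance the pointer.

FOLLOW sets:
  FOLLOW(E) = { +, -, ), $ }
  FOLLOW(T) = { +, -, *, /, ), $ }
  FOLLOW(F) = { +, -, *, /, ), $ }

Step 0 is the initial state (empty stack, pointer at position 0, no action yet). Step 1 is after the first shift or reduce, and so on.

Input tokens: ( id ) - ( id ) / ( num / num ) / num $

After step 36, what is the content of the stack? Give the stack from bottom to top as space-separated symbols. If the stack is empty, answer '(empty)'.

Answer: E

Derivation:
Step 1: shift (. Stack=[(] ptr=1 lookahead=id remaining=[id ) - ( id ) / ( num / num ) / num $]
Step 2: shift id. Stack=[( id] ptr=2 lookahead=) remaining=[) - ( id ) / ( num / num ) / num $]
Step 3: reduce F->id. Stack=[( F] ptr=2 lookahead=) remaining=[) - ( id ) / ( num / num ) / num $]
Step 4: reduce T->F. Stack=[( T] ptr=2 lookahead=) remaining=[) - ( id ) / ( num / num ) / num $]
Step 5: reduce E->T. Stack=[( E] ptr=2 lookahead=) remaining=[) - ( id ) / ( num / num ) / num $]
Step 6: shift ). Stack=[( E )] ptr=3 lookahead=- remaining=[- ( id ) / ( num / num ) / num $]
Step 7: reduce F->( E ). Stack=[F] ptr=3 lookahead=- remaining=[- ( id ) / ( num / num ) / num $]
Step 8: reduce T->F. Stack=[T] ptr=3 lookahead=- remaining=[- ( id ) / ( num / num ) / num $]
Step 9: reduce E->T. Stack=[E] ptr=3 lookahead=- remaining=[- ( id ) / ( num / num ) / num $]
Step 10: shift -. Stack=[E -] ptr=4 lookahead=( remaining=[( id ) / ( num / num ) / num $]
Step 11: shift (. Stack=[E - (] ptr=5 lookahead=id remaining=[id ) / ( num / num ) / num $]
Step 12: shift id. Stack=[E - ( id] ptr=6 lookahead=) remaining=[) / ( num / num ) / num $]
Step 13: reduce F->id. Stack=[E - ( F] ptr=6 lookahead=) remaining=[) / ( num / num ) / num $]
Step 14: reduce T->F. Stack=[E - ( T] ptr=6 lookahead=) remaining=[) / ( num / num ) / num $]
Step 15: reduce E->T. Stack=[E - ( E] ptr=6 lookahead=) remaining=[) / ( num / num ) / num $]
Step 16: shift ). Stack=[E - ( E )] ptr=7 lookahead=/ remaining=[/ ( num / num ) / num $]
Step 17: reduce F->( E ). Stack=[E - F] ptr=7 lookahead=/ remaining=[/ ( num / num ) / num $]
Step 18: reduce T->F. Stack=[E - T] ptr=7 lookahead=/ remaining=[/ ( num / num ) / num $]
Step 19: shift /. Stack=[E - T /] ptr=8 lookahead=( remaining=[( num / num ) / num $]
Step 20: shift (. Stack=[E - T / (] ptr=9 lookahead=num remaining=[num / num ) / num $]
Step 21: shift num. Stack=[E - T / ( num] ptr=10 lookahead=/ remaining=[/ num ) / num $]
Step 22: reduce F->num. Stack=[E - T / ( F] ptr=10 lookahead=/ remaining=[/ num ) / num $]
Step 23: reduce T->F. Stack=[E - T / ( T] ptr=10 lookahead=/ remaining=[/ num ) / num $]
Step 24: shift /. Stack=[E - T / ( T /] ptr=11 lookahead=num remaining=[num ) / num $]
Step 25: shift num. Stack=[E - T / ( T / num] ptr=12 lookahead=) remaining=[) / num $]
Step 26: reduce F->num. Stack=[E - T / ( T / F] ptr=12 lookahead=) remaining=[) / num $]
Step 27: reduce T->T / F. Stack=[E - T / ( T] ptr=12 lookahead=) remaining=[) / num $]
Step 28: reduce E->T. Stack=[E - T / ( E] ptr=12 lookahead=) remaining=[) / num $]
Step 29: shift ). Stack=[E - T / ( E )] ptr=13 lookahead=/ remaining=[/ num $]
Step 30: reduce F->( E ). Stack=[E - T / F] ptr=13 lookahead=/ remaining=[/ num $]
Step 31: reduce T->T / F. Stack=[E - T] ptr=13 lookahead=/ remaining=[/ num $]
Step 32: shift /. Stack=[E - T /] ptr=14 lookahead=num remaining=[num $]
Step 33: shift num. Stack=[E - T / num] ptr=15 lookahead=$ remaining=[$]
Step 34: reduce F->num. Stack=[E - T / F] ptr=15 lookahead=$ remaining=[$]
Step 35: reduce T->T / F. Stack=[E - T] ptr=15 lookahead=$ remaining=[$]
Step 36: reduce E->E - T. Stack=[E] ptr=15 lookahead=$ remaining=[$]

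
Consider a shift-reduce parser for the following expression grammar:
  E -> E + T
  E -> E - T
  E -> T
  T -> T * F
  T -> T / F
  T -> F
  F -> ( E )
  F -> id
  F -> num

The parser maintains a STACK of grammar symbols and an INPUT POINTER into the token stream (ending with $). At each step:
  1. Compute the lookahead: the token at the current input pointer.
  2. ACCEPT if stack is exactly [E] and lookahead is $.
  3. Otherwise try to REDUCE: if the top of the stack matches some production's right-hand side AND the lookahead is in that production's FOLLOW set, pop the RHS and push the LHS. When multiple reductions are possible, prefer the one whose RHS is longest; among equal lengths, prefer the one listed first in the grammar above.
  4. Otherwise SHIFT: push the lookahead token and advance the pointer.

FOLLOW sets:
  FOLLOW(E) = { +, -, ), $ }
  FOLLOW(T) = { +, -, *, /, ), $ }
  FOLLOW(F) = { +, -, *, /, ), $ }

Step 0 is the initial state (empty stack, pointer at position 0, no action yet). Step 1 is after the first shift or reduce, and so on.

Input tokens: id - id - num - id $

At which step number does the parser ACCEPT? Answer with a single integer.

Step 1: shift id. Stack=[id] ptr=1 lookahead=- remaining=[- id - num - id $]
Step 2: reduce F->id. Stack=[F] ptr=1 lookahead=- remaining=[- id - num - id $]
Step 3: reduce T->F. Stack=[T] ptr=1 lookahead=- remaining=[- id - num - id $]
Step 4: reduce E->T. Stack=[E] ptr=1 lookahead=- remaining=[- id - num - id $]
Step 5: shift -. Stack=[E -] ptr=2 lookahead=id remaining=[id - num - id $]
Step 6: shift id. Stack=[E - id] ptr=3 lookahead=- remaining=[- num - id $]
Step 7: reduce F->id. Stack=[E - F] ptr=3 lookahead=- remaining=[- num - id $]
Step 8: reduce T->F. Stack=[E - T] ptr=3 lookahead=- remaining=[- num - id $]
Step 9: reduce E->E - T. Stack=[E] ptr=3 lookahead=- remaining=[- num - id $]
Step 10: shift -. Stack=[E -] ptr=4 lookahead=num remaining=[num - id $]
Step 11: shift num. Stack=[E - num] ptr=5 lookahead=- remaining=[- id $]
Step 12: reduce F->num. Stack=[E - F] ptr=5 lookahead=- remaining=[- id $]
Step 13: reduce T->F. Stack=[E - T] ptr=5 lookahead=- remaining=[- id $]
Step 14: reduce E->E - T. Stack=[E] ptr=5 lookahead=- remaining=[- id $]
Step 15: shift -. Stack=[E -] ptr=6 lookahead=id remaining=[id $]
Step 16: shift id. Stack=[E - id] ptr=7 lookahead=$ remaining=[$]
Step 17: reduce F->id. Stack=[E - F] ptr=7 lookahead=$ remaining=[$]
Step 18: reduce T->F. Stack=[E - T] ptr=7 lookahead=$ remaining=[$]
Step 19: reduce E->E - T. Stack=[E] ptr=7 lookahead=$ remaining=[$]
Step 20: accept. Stack=[E] ptr=7 lookahead=$ remaining=[$]

Answer: 20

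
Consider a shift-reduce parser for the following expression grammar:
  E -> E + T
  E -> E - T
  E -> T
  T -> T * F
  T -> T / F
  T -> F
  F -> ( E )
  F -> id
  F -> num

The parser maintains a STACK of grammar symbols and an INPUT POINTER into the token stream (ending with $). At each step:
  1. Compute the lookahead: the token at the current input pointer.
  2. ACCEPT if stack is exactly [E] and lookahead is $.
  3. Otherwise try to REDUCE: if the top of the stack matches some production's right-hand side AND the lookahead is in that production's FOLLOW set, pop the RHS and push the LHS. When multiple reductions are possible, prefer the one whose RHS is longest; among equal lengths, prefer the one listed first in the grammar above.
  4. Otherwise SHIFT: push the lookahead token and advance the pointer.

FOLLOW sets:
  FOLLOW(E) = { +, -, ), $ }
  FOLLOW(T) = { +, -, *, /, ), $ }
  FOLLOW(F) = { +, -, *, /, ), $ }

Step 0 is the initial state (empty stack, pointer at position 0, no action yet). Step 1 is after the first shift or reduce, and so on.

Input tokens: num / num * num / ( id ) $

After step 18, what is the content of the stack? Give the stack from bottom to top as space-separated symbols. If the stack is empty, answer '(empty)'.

Step 1: shift num. Stack=[num] ptr=1 lookahead=/ remaining=[/ num * num / ( id ) $]
Step 2: reduce F->num. Stack=[F] ptr=1 lookahead=/ remaining=[/ num * num / ( id ) $]
Step 3: reduce T->F. Stack=[T] ptr=1 lookahead=/ remaining=[/ num * num / ( id ) $]
Step 4: shift /. Stack=[T /] ptr=2 lookahead=num remaining=[num * num / ( id ) $]
Step 5: shift num. Stack=[T / num] ptr=3 lookahead=* remaining=[* num / ( id ) $]
Step 6: reduce F->num. Stack=[T / F] ptr=3 lookahead=* remaining=[* num / ( id ) $]
Step 7: reduce T->T / F. Stack=[T] ptr=3 lookahead=* remaining=[* num / ( id ) $]
Step 8: shift *. Stack=[T *] ptr=4 lookahead=num remaining=[num / ( id ) $]
Step 9: shift num. Stack=[T * num] ptr=5 lookahead=/ remaining=[/ ( id ) $]
Step 10: reduce F->num. Stack=[T * F] ptr=5 lookahead=/ remaining=[/ ( id ) $]
Step 11: reduce T->T * F. Stack=[T] ptr=5 lookahead=/ remaining=[/ ( id ) $]
Step 12: shift /. Stack=[T /] ptr=6 lookahead=( remaining=[( id ) $]
Step 13: shift (. Stack=[T / (] ptr=7 lookahead=id remaining=[id ) $]
Step 14: shift id. Stack=[T / ( id] ptr=8 lookahead=) remaining=[) $]
Step 15: reduce F->id. Stack=[T / ( F] ptr=8 lookahead=) remaining=[) $]
Step 16: reduce T->F. Stack=[T / ( T] ptr=8 lookahead=) remaining=[) $]
Step 17: reduce E->T. Stack=[T / ( E] ptr=8 lookahead=) remaining=[) $]
Step 18: shift ). Stack=[T / ( E )] ptr=9 lookahead=$ remaining=[$]

Answer: T / ( E )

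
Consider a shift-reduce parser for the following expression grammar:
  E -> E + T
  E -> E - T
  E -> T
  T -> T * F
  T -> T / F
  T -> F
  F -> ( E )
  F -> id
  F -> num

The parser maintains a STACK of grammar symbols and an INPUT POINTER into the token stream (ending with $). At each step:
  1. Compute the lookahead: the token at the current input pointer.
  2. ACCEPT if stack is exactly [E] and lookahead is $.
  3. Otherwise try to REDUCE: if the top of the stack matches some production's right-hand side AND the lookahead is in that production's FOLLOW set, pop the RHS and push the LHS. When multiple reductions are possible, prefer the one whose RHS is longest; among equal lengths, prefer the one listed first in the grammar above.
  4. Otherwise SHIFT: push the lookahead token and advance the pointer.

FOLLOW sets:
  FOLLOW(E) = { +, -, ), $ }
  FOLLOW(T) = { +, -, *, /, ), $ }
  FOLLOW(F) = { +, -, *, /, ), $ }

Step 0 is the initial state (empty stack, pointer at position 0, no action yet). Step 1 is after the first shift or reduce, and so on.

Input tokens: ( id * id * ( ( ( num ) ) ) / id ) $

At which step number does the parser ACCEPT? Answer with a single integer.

Step 1: shift (. Stack=[(] ptr=1 lookahead=id remaining=[id * id * ( ( ( num ) ) ) / id ) $]
Step 2: shift id. Stack=[( id] ptr=2 lookahead=* remaining=[* id * ( ( ( num ) ) ) / id ) $]
Step 3: reduce F->id. Stack=[( F] ptr=2 lookahead=* remaining=[* id * ( ( ( num ) ) ) / id ) $]
Step 4: reduce T->F. Stack=[( T] ptr=2 lookahead=* remaining=[* id * ( ( ( num ) ) ) / id ) $]
Step 5: shift *. Stack=[( T *] ptr=3 lookahead=id remaining=[id * ( ( ( num ) ) ) / id ) $]
Step 6: shift id. Stack=[( T * id] ptr=4 lookahead=* remaining=[* ( ( ( num ) ) ) / id ) $]
Step 7: reduce F->id. Stack=[( T * F] ptr=4 lookahead=* remaining=[* ( ( ( num ) ) ) / id ) $]
Step 8: reduce T->T * F. Stack=[( T] ptr=4 lookahead=* remaining=[* ( ( ( num ) ) ) / id ) $]
Step 9: shift *. Stack=[( T *] ptr=5 lookahead=( remaining=[( ( ( num ) ) ) / id ) $]
Step 10: shift (. Stack=[( T * (] ptr=6 lookahead=( remaining=[( ( num ) ) ) / id ) $]
Step 11: shift (. Stack=[( T * ( (] ptr=7 lookahead=( remaining=[( num ) ) ) / id ) $]
Step 12: shift (. Stack=[( T * ( ( (] ptr=8 lookahead=num remaining=[num ) ) ) / id ) $]
Step 13: shift num. Stack=[( T * ( ( ( num] ptr=9 lookahead=) remaining=[) ) ) / id ) $]
Step 14: reduce F->num. Stack=[( T * ( ( ( F] ptr=9 lookahead=) remaining=[) ) ) / id ) $]
Step 15: reduce T->F. Stack=[( T * ( ( ( T] ptr=9 lookahead=) remaining=[) ) ) / id ) $]
Step 16: reduce E->T. Stack=[( T * ( ( ( E] ptr=9 lookahead=) remaining=[) ) ) / id ) $]
Step 17: shift ). Stack=[( T * ( ( ( E )] ptr=10 lookahead=) remaining=[) ) / id ) $]
Step 18: reduce F->( E ). Stack=[( T * ( ( F] ptr=10 lookahead=) remaining=[) ) / id ) $]
Step 19: reduce T->F. Stack=[( T * ( ( T] ptr=10 lookahead=) remaining=[) ) / id ) $]
Step 20: reduce E->T. Stack=[( T * ( ( E] ptr=10 lookahead=) remaining=[) ) / id ) $]
Step 21: shift ). Stack=[( T * ( ( E )] ptr=11 lookahead=) remaining=[) / id ) $]
Step 22: reduce F->( E ). Stack=[( T * ( F] ptr=11 lookahead=) remaining=[) / id ) $]
Step 23: reduce T->F. Stack=[( T * ( T] ptr=11 lookahead=) remaining=[) / id ) $]
Step 24: reduce E->T. Stack=[( T * ( E] ptr=11 lookahead=) remaining=[) / id ) $]
Step 25: shift ). Stack=[( T * ( E )] ptr=12 lookahead=/ remaining=[/ id ) $]
Step 26: reduce F->( E ). Stack=[( T * F] ptr=12 lookahead=/ remaining=[/ id ) $]
Step 27: reduce T->T * F. Stack=[( T] ptr=12 lookahead=/ remaining=[/ id ) $]
Step 28: shift /. Stack=[( T /] ptr=13 lookahead=id remaining=[id ) $]
Step 29: shift id. Stack=[( T / id] ptr=14 lookahead=) remaining=[) $]
Step 30: reduce F->id. Stack=[( T / F] ptr=14 lookahead=) remaining=[) $]
Step 31: reduce T->T / F. Stack=[( T] ptr=14 lookahead=) remaining=[) $]
Step 32: reduce E->T. Stack=[( E] ptr=14 lookahead=) remaining=[) $]
Step 33: shift ). Stack=[( E )] ptr=15 lookahead=$ remaining=[$]
Step 34: reduce F->( E ). Stack=[F] ptr=15 lookahead=$ remaining=[$]
Step 35: reduce T->F. Stack=[T] ptr=15 lookahead=$ remaining=[$]
Step 36: reduce E->T. Stack=[E] ptr=15 lookahead=$ remaining=[$]
Step 37: accept. Stack=[E] ptr=15 lookahead=$ remaining=[$]

Answer: 37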